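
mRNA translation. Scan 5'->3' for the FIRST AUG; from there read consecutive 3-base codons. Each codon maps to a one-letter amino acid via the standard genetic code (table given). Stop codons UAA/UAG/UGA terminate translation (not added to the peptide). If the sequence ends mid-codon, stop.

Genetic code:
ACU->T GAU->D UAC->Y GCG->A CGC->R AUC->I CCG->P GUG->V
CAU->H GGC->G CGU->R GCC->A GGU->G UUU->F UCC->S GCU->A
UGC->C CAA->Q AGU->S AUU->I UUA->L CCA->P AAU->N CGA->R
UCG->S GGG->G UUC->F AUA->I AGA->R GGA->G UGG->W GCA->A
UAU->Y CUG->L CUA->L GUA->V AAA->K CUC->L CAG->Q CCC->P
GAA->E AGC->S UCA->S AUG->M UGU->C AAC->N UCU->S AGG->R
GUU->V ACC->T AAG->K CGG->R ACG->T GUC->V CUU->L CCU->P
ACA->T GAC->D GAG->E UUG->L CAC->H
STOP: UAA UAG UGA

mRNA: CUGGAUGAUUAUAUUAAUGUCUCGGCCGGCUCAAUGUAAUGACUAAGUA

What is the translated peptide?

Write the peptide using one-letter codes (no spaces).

Answer: MIILMSRPAQCND

Derivation:
start AUG at pos 4
pos 4: AUG -> M; peptide=M
pos 7: AUU -> I; peptide=MI
pos 10: AUA -> I; peptide=MII
pos 13: UUA -> L; peptide=MIIL
pos 16: AUG -> M; peptide=MIILM
pos 19: UCU -> S; peptide=MIILMS
pos 22: CGG -> R; peptide=MIILMSR
pos 25: CCG -> P; peptide=MIILMSRP
pos 28: GCU -> A; peptide=MIILMSRPA
pos 31: CAA -> Q; peptide=MIILMSRPAQ
pos 34: UGU -> C; peptide=MIILMSRPAQC
pos 37: AAU -> N; peptide=MIILMSRPAQCN
pos 40: GAC -> D; peptide=MIILMSRPAQCND
pos 43: UAA -> STOP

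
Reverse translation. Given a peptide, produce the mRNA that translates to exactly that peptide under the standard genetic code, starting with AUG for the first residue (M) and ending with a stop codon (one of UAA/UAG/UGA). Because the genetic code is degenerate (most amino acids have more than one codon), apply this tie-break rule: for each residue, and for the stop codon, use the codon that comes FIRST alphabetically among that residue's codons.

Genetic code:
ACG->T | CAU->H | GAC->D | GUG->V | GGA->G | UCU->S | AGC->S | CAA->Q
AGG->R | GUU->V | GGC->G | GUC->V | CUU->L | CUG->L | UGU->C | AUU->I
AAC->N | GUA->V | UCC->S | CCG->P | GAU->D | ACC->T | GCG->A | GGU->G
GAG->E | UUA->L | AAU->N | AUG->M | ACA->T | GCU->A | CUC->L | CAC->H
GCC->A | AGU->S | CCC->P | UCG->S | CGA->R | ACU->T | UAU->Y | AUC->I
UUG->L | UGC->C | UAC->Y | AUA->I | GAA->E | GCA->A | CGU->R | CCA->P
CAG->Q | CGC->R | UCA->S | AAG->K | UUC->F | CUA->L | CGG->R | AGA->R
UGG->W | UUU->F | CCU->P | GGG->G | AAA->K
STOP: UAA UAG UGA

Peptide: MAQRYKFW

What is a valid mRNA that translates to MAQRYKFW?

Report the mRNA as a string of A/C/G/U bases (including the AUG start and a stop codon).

residue 1: M -> AUG (start codon)
residue 2: A codons sorted = GCA,GCC,GCG,GCU -> pick first = GCA
residue 3: Q codons sorted = CAA,CAG -> pick first = CAA
residue 4: R codons sorted = AGA,AGG,CGA,CGC,CGG,CGU -> pick first = AGA
residue 5: Y codons sorted = UAC,UAU -> pick first = UAC
residue 6: K codons sorted = AAA,AAG -> pick first = AAA
residue 7: F codons sorted = UUC,UUU -> pick first = UUC
residue 8: W -> UGG (only codon)
terminator: stop codons sorted = UAA,UAG,UGA -> pick first = UAA

Answer: mRNA: AUGGCACAAAGAUACAAAUUCUGGUAA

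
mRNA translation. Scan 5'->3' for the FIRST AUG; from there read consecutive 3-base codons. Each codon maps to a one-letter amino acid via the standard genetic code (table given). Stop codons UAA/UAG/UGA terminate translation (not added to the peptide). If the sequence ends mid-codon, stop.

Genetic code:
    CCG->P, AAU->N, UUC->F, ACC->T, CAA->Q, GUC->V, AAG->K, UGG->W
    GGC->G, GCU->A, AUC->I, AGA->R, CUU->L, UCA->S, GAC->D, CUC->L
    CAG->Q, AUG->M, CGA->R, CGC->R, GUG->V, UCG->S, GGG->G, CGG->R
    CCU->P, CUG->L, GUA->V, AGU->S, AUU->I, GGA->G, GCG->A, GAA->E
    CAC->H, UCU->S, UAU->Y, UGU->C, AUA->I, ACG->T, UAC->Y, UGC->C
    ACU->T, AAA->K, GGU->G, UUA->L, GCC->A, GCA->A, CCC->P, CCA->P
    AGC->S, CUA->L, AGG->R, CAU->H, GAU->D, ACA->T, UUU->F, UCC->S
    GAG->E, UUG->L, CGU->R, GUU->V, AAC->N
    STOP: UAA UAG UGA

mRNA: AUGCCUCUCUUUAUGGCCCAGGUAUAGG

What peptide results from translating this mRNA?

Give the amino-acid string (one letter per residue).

start AUG at pos 0
pos 0: AUG -> M; peptide=M
pos 3: CCU -> P; peptide=MP
pos 6: CUC -> L; peptide=MPL
pos 9: UUU -> F; peptide=MPLF
pos 12: AUG -> M; peptide=MPLFM
pos 15: GCC -> A; peptide=MPLFMA
pos 18: CAG -> Q; peptide=MPLFMAQ
pos 21: GUA -> V; peptide=MPLFMAQV
pos 24: UAG -> STOP

Answer: MPLFMAQV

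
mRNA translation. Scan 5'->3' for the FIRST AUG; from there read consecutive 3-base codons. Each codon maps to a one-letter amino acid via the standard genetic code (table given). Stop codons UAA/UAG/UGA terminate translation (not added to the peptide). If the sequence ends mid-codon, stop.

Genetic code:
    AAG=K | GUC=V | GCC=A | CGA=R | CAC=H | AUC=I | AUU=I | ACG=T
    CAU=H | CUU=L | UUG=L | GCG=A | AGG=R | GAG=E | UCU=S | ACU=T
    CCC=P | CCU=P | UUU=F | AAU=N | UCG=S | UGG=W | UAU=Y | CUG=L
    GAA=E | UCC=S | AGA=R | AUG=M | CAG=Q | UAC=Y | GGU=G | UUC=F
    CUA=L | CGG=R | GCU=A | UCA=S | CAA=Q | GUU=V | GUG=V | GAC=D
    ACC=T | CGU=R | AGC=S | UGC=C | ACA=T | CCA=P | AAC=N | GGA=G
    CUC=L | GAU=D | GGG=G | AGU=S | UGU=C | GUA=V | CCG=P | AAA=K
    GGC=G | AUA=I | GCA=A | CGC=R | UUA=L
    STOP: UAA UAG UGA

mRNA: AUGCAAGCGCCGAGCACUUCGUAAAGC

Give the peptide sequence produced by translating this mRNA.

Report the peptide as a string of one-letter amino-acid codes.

start AUG at pos 0
pos 0: AUG -> M; peptide=M
pos 3: CAA -> Q; peptide=MQ
pos 6: GCG -> A; peptide=MQA
pos 9: CCG -> P; peptide=MQAP
pos 12: AGC -> S; peptide=MQAPS
pos 15: ACU -> T; peptide=MQAPST
pos 18: UCG -> S; peptide=MQAPSTS
pos 21: UAA -> STOP

Answer: MQAPSTS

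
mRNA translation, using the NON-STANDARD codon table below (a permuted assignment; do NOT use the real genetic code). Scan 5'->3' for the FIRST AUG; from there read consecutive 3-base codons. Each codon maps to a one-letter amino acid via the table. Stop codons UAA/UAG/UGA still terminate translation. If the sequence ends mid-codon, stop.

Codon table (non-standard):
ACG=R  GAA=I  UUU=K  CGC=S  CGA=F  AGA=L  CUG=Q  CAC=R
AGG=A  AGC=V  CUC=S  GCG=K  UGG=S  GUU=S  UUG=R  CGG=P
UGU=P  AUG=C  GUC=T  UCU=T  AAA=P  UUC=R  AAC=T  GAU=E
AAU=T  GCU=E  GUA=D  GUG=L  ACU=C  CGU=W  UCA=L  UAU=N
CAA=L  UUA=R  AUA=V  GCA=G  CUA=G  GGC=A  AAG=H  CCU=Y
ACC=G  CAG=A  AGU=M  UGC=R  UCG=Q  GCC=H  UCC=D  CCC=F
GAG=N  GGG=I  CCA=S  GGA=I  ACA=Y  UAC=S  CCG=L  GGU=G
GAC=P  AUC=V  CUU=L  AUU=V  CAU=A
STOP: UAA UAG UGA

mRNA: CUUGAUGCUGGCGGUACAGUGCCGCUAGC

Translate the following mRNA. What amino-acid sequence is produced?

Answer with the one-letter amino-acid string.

Answer: CQKDARS

Derivation:
start AUG at pos 4
pos 4: AUG -> C; peptide=C
pos 7: CUG -> Q; peptide=CQ
pos 10: GCG -> K; peptide=CQK
pos 13: GUA -> D; peptide=CQKD
pos 16: CAG -> A; peptide=CQKDA
pos 19: UGC -> R; peptide=CQKDAR
pos 22: CGC -> S; peptide=CQKDARS
pos 25: UAG -> STOP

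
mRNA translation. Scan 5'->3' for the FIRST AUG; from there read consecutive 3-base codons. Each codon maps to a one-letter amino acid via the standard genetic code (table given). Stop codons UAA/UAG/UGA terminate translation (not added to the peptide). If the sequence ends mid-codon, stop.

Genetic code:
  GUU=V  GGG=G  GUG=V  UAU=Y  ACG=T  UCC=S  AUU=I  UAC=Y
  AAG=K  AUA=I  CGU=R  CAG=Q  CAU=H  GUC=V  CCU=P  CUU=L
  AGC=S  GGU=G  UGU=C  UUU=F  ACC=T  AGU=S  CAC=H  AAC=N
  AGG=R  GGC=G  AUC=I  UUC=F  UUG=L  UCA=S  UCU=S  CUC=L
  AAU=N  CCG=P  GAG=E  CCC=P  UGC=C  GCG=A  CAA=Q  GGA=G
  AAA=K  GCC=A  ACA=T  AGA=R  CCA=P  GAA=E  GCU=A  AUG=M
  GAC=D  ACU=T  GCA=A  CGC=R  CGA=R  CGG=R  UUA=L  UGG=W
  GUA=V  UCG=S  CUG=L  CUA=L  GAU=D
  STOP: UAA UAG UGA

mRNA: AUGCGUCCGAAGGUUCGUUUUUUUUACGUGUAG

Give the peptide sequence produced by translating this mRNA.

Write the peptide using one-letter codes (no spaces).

start AUG at pos 0
pos 0: AUG -> M; peptide=M
pos 3: CGU -> R; peptide=MR
pos 6: CCG -> P; peptide=MRP
pos 9: AAG -> K; peptide=MRPK
pos 12: GUU -> V; peptide=MRPKV
pos 15: CGU -> R; peptide=MRPKVR
pos 18: UUU -> F; peptide=MRPKVRF
pos 21: UUU -> F; peptide=MRPKVRFF
pos 24: UAC -> Y; peptide=MRPKVRFFY
pos 27: GUG -> V; peptide=MRPKVRFFYV
pos 30: UAG -> STOP

Answer: MRPKVRFFYV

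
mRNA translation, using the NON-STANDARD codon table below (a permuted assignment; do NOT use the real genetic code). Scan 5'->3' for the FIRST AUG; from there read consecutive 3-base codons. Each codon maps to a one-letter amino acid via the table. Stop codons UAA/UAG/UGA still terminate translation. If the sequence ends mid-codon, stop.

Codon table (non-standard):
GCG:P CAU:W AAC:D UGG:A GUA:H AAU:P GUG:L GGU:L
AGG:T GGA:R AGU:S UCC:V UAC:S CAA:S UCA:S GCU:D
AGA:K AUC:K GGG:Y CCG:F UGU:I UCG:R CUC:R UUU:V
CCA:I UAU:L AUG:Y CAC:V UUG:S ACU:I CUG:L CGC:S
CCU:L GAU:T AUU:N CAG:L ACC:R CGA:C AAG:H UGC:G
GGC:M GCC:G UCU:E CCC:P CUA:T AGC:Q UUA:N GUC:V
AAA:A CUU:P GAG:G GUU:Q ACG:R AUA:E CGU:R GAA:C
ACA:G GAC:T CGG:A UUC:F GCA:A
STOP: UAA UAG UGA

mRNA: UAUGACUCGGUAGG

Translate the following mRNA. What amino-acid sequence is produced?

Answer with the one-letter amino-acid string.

Answer: YIA

Derivation:
start AUG at pos 1
pos 1: AUG -> Y; peptide=Y
pos 4: ACU -> I; peptide=YI
pos 7: CGG -> A; peptide=YIA
pos 10: UAG -> STOP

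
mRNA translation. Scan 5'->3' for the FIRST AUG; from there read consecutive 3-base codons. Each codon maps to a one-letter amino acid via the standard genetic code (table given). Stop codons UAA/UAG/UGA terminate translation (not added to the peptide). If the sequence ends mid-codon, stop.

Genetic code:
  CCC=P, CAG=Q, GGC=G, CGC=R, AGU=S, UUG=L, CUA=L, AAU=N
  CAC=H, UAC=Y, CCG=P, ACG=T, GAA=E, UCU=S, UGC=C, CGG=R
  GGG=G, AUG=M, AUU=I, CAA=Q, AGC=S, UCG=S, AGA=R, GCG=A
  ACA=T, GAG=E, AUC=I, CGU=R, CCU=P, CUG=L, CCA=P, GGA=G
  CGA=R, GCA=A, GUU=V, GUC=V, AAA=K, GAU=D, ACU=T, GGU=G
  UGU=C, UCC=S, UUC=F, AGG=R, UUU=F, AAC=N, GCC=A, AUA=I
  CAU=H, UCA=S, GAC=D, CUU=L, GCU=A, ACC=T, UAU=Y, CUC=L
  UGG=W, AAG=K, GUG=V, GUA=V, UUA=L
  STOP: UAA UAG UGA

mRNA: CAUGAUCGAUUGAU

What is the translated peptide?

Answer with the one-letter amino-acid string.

Answer: MID

Derivation:
start AUG at pos 1
pos 1: AUG -> M; peptide=M
pos 4: AUC -> I; peptide=MI
pos 7: GAU -> D; peptide=MID
pos 10: UGA -> STOP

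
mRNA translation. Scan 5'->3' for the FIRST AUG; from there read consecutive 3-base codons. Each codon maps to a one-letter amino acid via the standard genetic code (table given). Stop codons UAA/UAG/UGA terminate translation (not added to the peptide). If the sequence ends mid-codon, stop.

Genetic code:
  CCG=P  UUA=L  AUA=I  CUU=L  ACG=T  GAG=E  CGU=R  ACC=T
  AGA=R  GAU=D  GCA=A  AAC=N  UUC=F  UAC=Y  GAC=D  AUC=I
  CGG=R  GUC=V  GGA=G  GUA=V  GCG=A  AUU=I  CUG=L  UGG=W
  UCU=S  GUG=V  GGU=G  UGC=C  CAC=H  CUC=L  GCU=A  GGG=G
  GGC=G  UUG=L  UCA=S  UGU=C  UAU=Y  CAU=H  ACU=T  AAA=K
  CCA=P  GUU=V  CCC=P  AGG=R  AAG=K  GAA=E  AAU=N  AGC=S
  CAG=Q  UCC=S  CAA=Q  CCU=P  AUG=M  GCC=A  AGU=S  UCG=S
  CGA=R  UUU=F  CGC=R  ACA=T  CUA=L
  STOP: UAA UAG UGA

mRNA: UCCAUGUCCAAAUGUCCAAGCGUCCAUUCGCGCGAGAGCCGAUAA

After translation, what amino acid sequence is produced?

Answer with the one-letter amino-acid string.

start AUG at pos 3
pos 3: AUG -> M; peptide=M
pos 6: UCC -> S; peptide=MS
pos 9: AAA -> K; peptide=MSK
pos 12: UGU -> C; peptide=MSKC
pos 15: CCA -> P; peptide=MSKCP
pos 18: AGC -> S; peptide=MSKCPS
pos 21: GUC -> V; peptide=MSKCPSV
pos 24: CAU -> H; peptide=MSKCPSVH
pos 27: UCG -> S; peptide=MSKCPSVHS
pos 30: CGC -> R; peptide=MSKCPSVHSR
pos 33: GAG -> E; peptide=MSKCPSVHSRE
pos 36: AGC -> S; peptide=MSKCPSVHSRES
pos 39: CGA -> R; peptide=MSKCPSVHSRESR
pos 42: UAA -> STOP

Answer: MSKCPSVHSRESR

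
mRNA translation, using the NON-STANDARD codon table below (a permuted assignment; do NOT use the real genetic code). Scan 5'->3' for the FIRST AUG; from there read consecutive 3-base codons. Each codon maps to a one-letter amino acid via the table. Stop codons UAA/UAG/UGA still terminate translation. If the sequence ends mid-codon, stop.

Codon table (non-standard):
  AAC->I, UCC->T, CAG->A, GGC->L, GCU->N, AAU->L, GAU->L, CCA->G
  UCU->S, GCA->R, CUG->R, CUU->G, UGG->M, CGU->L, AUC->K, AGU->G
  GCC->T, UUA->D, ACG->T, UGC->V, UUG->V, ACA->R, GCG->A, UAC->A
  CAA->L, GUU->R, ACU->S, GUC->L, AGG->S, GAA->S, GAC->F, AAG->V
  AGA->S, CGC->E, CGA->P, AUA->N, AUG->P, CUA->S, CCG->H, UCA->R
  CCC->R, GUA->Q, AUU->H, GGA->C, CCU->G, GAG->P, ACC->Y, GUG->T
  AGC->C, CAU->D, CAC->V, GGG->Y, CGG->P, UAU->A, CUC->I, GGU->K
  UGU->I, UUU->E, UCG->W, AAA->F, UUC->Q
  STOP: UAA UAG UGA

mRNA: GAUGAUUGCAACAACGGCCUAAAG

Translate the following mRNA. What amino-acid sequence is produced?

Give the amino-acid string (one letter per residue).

start AUG at pos 1
pos 1: AUG -> P; peptide=P
pos 4: AUU -> H; peptide=PH
pos 7: GCA -> R; peptide=PHR
pos 10: ACA -> R; peptide=PHRR
pos 13: ACG -> T; peptide=PHRRT
pos 16: GCC -> T; peptide=PHRRTT
pos 19: UAA -> STOP

Answer: PHRRTT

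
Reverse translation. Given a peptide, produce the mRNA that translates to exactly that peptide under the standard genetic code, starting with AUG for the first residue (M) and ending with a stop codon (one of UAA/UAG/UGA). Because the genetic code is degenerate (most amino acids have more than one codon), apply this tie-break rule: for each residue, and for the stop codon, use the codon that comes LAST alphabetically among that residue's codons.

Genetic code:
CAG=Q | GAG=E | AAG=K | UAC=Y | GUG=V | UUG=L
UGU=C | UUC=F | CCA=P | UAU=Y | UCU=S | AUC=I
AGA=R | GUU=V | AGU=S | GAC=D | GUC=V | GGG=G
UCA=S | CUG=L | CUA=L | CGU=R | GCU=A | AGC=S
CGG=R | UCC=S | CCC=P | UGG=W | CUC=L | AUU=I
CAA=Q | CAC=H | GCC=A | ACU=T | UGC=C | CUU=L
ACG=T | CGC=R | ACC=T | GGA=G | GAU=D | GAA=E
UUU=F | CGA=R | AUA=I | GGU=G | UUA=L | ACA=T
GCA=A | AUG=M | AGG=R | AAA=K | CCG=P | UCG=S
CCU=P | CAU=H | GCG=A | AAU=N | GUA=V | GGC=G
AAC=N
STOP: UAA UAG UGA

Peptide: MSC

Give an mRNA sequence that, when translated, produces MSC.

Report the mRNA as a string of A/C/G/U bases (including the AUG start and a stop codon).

Answer: mRNA: AUGUCUUGUUGA

Derivation:
residue 1: M -> AUG (start codon)
residue 2: S codons sorted = AGC,AGU,UCA,UCC,UCG,UCU -> pick last = UCU
residue 3: C codons sorted = UGC,UGU -> pick last = UGU
terminator: stop codons sorted = UAA,UAG,UGA -> pick last = UGA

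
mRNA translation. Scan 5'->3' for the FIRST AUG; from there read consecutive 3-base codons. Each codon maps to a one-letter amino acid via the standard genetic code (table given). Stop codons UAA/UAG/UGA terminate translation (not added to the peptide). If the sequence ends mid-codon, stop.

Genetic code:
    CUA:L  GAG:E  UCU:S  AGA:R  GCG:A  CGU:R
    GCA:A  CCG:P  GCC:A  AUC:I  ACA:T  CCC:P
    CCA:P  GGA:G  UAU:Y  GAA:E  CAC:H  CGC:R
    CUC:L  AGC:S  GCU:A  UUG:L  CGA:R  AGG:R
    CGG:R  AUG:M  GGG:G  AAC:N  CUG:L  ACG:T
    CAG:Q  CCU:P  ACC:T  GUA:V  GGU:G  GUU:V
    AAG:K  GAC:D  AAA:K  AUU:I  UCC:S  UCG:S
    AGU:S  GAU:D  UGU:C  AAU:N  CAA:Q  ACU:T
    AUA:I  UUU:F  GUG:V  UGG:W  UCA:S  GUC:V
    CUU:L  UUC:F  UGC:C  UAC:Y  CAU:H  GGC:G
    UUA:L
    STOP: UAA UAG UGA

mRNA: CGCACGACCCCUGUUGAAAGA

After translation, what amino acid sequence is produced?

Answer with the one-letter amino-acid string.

Answer: (empty: no AUG start codon)

Derivation:
no AUG start codon found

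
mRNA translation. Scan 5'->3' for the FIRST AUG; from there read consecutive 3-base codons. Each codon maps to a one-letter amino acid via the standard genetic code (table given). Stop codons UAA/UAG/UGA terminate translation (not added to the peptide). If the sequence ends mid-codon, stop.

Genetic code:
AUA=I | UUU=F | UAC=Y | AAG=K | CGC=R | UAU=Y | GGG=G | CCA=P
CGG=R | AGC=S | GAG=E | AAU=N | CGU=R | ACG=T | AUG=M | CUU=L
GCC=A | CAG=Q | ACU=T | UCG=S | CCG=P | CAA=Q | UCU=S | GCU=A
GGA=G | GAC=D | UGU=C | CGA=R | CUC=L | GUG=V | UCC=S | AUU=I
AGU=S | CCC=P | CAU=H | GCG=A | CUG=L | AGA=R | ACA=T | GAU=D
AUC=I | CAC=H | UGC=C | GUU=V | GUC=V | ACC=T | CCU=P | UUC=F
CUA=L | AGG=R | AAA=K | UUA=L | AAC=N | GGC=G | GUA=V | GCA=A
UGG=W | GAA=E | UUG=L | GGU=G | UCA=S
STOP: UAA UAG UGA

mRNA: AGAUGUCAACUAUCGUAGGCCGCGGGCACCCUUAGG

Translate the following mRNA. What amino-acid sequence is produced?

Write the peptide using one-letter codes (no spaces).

Answer: MSTIVGRGHP

Derivation:
start AUG at pos 2
pos 2: AUG -> M; peptide=M
pos 5: UCA -> S; peptide=MS
pos 8: ACU -> T; peptide=MST
pos 11: AUC -> I; peptide=MSTI
pos 14: GUA -> V; peptide=MSTIV
pos 17: GGC -> G; peptide=MSTIVG
pos 20: CGC -> R; peptide=MSTIVGR
pos 23: GGG -> G; peptide=MSTIVGRG
pos 26: CAC -> H; peptide=MSTIVGRGH
pos 29: CCU -> P; peptide=MSTIVGRGHP
pos 32: UAG -> STOP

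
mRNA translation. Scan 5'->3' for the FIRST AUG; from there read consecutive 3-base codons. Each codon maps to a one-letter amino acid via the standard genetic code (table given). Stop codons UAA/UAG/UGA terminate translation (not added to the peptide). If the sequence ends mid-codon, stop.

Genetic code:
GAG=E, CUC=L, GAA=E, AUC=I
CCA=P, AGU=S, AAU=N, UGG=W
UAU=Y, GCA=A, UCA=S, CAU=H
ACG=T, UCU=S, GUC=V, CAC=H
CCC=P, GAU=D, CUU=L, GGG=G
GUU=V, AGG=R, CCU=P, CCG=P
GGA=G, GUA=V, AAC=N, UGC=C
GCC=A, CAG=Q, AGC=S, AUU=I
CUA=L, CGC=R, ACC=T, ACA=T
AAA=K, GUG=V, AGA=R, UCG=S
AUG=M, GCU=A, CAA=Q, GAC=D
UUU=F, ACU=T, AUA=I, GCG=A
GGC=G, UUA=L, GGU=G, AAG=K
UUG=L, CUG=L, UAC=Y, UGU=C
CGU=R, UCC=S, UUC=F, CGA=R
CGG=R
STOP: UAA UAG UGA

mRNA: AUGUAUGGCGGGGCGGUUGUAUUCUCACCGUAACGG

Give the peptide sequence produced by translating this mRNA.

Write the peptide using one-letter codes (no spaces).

start AUG at pos 0
pos 0: AUG -> M; peptide=M
pos 3: UAU -> Y; peptide=MY
pos 6: GGC -> G; peptide=MYG
pos 9: GGG -> G; peptide=MYGG
pos 12: GCG -> A; peptide=MYGGA
pos 15: GUU -> V; peptide=MYGGAV
pos 18: GUA -> V; peptide=MYGGAVV
pos 21: UUC -> F; peptide=MYGGAVVF
pos 24: UCA -> S; peptide=MYGGAVVFS
pos 27: CCG -> P; peptide=MYGGAVVFSP
pos 30: UAA -> STOP

Answer: MYGGAVVFSP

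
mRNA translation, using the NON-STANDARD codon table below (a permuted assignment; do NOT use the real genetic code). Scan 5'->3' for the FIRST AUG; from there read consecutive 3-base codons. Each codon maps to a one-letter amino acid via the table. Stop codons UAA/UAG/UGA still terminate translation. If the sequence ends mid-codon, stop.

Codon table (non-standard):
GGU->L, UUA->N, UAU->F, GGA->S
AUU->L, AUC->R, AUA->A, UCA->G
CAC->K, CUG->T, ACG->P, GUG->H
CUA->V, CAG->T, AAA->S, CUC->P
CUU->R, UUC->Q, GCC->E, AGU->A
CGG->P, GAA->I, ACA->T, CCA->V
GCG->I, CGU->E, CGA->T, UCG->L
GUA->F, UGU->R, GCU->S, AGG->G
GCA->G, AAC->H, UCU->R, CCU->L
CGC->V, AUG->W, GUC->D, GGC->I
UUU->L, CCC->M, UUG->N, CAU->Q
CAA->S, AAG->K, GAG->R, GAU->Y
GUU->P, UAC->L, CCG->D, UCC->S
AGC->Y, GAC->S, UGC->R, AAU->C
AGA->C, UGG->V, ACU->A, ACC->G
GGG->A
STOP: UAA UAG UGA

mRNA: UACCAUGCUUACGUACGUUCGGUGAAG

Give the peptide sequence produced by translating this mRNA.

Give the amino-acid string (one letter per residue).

start AUG at pos 4
pos 4: AUG -> W; peptide=W
pos 7: CUU -> R; peptide=WR
pos 10: ACG -> P; peptide=WRP
pos 13: UAC -> L; peptide=WRPL
pos 16: GUU -> P; peptide=WRPLP
pos 19: CGG -> P; peptide=WRPLPP
pos 22: UGA -> STOP

Answer: WRPLPP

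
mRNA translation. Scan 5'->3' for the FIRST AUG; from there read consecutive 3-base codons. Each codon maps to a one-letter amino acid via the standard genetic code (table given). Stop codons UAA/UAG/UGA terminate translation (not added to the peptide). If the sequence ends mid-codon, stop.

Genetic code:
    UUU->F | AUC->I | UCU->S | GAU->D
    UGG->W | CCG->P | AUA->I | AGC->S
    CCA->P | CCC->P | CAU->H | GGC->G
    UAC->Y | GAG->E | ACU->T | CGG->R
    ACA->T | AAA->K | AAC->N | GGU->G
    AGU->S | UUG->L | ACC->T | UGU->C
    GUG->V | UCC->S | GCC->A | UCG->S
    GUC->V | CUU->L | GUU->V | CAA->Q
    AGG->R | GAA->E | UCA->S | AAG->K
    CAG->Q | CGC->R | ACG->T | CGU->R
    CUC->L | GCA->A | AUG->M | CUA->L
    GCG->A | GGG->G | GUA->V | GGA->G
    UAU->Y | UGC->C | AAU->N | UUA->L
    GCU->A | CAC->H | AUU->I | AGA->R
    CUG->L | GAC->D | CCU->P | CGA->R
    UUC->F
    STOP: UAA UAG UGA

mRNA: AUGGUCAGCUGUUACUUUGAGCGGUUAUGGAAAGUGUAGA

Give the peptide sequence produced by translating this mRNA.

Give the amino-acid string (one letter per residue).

start AUG at pos 0
pos 0: AUG -> M; peptide=M
pos 3: GUC -> V; peptide=MV
pos 6: AGC -> S; peptide=MVS
pos 9: UGU -> C; peptide=MVSC
pos 12: UAC -> Y; peptide=MVSCY
pos 15: UUU -> F; peptide=MVSCYF
pos 18: GAG -> E; peptide=MVSCYFE
pos 21: CGG -> R; peptide=MVSCYFER
pos 24: UUA -> L; peptide=MVSCYFERL
pos 27: UGG -> W; peptide=MVSCYFERLW
pos 30: AAA -> K; peptide=MVSCYFERLWK
pos 33: GUG -> V; peptide=MVSCYFERLWKV
pos 36: UAG -> STOP

Answer: MVSCYFERLWKV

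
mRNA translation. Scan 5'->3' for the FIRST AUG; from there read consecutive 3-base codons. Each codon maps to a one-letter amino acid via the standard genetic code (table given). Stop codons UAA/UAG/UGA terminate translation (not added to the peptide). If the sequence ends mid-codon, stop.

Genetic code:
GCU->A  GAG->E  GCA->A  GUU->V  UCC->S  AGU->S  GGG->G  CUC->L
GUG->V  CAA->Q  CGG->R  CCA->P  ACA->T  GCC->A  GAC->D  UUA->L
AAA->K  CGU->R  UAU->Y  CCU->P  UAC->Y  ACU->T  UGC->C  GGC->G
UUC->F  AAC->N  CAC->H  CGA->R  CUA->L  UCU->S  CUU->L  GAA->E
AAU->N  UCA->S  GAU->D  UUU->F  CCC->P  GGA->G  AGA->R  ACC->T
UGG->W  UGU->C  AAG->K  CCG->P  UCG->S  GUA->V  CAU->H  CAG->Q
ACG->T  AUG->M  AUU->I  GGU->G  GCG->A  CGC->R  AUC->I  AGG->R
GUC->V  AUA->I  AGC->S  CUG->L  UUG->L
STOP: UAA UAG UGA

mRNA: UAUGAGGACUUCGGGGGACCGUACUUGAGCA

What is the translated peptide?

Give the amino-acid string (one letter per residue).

start AUG at pos 1
pos 1: AUG -> M; peptide=M
pos 4: AGG -> R; peptide=MR
pos 7: ACU -> T; peptide=MRT
pos 10: UCG -> S; peptide=MRTS
pos 13: GGG -> G; peptide=MRTSG
pos 16: GAC -> D; peptide=MRTSGD
pos 19: CGU -> R; peptide=MRTSGDR
pos 22: ACU -> T; peptide=MRTSGDRT
pos 25: UGA -> STOP

Answer: MRTSGDRT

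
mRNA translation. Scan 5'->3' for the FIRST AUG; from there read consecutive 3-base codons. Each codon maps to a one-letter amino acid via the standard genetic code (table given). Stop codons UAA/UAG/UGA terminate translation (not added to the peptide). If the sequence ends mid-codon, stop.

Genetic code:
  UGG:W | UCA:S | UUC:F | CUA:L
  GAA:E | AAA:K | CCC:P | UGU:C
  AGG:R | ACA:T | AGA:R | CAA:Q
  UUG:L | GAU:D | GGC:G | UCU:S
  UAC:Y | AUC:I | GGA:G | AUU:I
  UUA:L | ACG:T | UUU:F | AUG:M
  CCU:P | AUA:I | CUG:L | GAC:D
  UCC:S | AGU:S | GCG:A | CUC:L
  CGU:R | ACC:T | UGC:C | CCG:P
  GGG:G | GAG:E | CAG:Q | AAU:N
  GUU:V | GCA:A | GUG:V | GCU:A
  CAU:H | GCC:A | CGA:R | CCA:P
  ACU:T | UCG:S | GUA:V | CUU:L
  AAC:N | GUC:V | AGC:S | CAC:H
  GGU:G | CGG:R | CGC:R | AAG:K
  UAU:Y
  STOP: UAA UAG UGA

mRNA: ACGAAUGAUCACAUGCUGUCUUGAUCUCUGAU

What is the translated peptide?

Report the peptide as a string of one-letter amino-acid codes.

start AUG at pos 4
pos 4: AUG -> M; peptide=M
pos 7: AUC -> I; peptide=MI
pos 10: ACA -> T; peptide=MIT
pos 13: UGC -> C; peptide=MITC
pos 16: UGU -> C; peptide=MITCC
pos 19: CUU -> L; peptide=MITCCL
pos 22: GAU -> D; peptide=MITCCLD
pos 25: CUC -> L; peptide=MITCCLDL
pos 28: UGA -> STOP

Answer: MITCCLDL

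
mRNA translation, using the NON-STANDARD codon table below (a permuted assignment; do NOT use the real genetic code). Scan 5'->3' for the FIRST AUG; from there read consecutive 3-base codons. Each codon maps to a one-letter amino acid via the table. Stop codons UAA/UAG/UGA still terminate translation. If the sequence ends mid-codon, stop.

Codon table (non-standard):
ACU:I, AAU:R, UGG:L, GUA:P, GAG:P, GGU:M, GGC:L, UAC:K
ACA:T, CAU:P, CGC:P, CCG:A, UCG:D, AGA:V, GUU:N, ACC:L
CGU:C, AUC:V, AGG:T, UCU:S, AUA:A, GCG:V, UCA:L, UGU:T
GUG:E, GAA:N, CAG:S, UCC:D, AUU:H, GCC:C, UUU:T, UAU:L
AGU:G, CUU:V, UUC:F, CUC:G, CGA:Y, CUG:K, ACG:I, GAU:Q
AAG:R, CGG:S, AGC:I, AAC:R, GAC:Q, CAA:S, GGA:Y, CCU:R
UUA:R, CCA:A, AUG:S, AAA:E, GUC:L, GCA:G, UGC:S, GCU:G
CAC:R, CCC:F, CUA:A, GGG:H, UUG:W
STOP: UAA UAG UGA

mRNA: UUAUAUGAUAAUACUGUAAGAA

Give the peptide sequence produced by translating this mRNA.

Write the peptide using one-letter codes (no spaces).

start AUG at pos 4
pos 4: AUG -> S; peptide=S
pos 7: AUA -> A; peptide=SA
pos 10: AUA -> A; peptide=SAA
pos 13: CUG -> K; peptide=SAAK
pos 16: UAA -> STOP

Answer: SAAK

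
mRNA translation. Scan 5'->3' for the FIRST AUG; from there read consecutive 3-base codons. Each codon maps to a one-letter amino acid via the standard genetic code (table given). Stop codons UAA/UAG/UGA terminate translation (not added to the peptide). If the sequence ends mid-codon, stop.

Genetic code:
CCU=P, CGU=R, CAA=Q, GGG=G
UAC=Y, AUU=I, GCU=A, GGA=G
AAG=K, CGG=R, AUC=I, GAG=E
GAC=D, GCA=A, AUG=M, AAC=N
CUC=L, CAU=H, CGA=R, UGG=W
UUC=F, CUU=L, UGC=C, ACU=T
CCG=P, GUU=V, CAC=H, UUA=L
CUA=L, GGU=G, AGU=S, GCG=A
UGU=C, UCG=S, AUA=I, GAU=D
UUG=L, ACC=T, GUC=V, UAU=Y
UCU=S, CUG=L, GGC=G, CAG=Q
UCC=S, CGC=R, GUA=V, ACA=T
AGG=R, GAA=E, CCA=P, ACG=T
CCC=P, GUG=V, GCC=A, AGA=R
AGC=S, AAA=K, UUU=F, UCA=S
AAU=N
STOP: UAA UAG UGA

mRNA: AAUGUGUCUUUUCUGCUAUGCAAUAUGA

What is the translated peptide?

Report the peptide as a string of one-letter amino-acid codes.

Answer: MCLFCYAI

Derivation:
start AUG at pos 1
pos 1: AUG -> M; peptide=M
pos 4: UGU -> C; peptide=MC
pos 7: CUU -> L; peptide=MCL
pos 10: UUC -> F; peptide=MCLF
pos 13: UGC -> C; peptide=MCLFC
pos 16: UAU -> Y; peptide=MCLFCY
pos 19: GCA -> A; peptide=MCLFCYA
pos 22: AUA -> I; peptide=MCLFCYAI
pos 25: UGA -> STOP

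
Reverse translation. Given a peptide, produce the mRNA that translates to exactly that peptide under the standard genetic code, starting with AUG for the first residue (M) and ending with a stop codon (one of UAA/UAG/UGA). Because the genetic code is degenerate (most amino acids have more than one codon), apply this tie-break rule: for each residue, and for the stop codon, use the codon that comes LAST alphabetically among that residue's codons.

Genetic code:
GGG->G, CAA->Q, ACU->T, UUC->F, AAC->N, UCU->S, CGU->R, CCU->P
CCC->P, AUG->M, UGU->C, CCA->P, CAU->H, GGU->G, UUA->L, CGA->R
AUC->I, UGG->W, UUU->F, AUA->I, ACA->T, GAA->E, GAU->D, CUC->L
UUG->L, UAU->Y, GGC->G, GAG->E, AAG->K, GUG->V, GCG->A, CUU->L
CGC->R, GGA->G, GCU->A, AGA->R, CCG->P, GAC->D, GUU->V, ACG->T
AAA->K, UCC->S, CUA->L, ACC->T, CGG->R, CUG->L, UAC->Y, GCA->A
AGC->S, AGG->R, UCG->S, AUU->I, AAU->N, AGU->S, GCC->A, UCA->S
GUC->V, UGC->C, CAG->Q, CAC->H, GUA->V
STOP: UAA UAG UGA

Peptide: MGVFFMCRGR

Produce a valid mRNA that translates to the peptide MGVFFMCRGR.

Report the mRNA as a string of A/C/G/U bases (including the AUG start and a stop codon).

residue 1: M -> AUG (start codon)
residue 2: G codons sorted = GGA,GGC,GGG,GGU -> pick last = GGU
residue 3: V codons sorted = GUA,GUC,GUG,GUU -> pick last = GUU
residue 4: F codons sorted = UUC,UUU -> pick last = UUU
residue 5: F codons sorted = UUC,UUU -> pick last = UUU
residue 6: M -> AUG (only codon)
residue 7: C codons sorted = UGC,UGU -> pick last = UGU
residue 8: R codons sorted = AGA,AGG,CGA,CGC,CGG,CGU -> pick last = CGU
residue 9: G codons sorted = GGA,GGC,GGG,GGU -> pick last = GGU
residue 10: R codons sorted = AGA,AGG,CGA,CGC,CGG,CGU -> pick last = CGU
terminator: stop codons sorted = UAA,UAG,UGA -> pick last = UGA

Answer: mRNA: AUGGGUGUUUUUUUUAUGUGUCGUGGUCGUUGA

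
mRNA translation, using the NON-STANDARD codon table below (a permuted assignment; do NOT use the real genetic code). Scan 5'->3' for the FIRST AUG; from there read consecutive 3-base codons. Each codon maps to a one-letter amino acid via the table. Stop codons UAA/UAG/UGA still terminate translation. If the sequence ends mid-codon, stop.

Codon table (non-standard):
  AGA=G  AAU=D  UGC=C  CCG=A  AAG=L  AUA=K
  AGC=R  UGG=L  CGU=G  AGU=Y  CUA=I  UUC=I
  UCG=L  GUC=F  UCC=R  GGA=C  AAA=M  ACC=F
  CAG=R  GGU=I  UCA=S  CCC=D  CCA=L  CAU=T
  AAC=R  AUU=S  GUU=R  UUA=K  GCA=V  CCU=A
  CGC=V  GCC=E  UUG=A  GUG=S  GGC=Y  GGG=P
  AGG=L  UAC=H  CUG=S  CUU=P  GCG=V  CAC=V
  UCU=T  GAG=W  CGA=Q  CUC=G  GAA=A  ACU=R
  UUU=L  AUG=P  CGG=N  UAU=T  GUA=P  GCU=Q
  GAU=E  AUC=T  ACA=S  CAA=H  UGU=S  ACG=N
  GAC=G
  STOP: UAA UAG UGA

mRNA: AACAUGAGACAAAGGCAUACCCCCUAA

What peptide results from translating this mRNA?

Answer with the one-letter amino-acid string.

start AUG at pos 3
pos 3: AUG -> P; peptide=P
pos 6: AGA -> G; peptide=PG
pos 9: CAA -> H; peptide=PGH
pos 12: AGG -> L; peptide=PGHL
pos 15: CAU -> T; peptide=PGHLT
pos 18: ACC -> F; peptide=PGHLTF
pos 21: CCC -> D; peptide=PGHLTFD
pos 24: UAA -> STOP

Answer: PGHLTFD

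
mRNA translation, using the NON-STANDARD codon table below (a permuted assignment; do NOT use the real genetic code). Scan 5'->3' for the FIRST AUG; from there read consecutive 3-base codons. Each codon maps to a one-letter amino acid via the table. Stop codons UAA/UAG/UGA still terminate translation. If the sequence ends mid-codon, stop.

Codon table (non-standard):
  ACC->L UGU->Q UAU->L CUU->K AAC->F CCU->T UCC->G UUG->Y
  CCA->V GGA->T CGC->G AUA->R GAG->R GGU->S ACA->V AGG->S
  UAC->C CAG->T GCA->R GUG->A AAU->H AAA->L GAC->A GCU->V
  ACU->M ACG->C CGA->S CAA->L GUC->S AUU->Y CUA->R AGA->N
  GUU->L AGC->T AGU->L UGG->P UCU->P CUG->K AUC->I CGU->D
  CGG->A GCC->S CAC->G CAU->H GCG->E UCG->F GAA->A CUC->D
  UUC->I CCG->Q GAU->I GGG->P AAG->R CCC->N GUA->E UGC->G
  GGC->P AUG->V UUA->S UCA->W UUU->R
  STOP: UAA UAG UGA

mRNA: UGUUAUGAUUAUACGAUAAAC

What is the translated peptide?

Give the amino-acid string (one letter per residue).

start AUG at pos 4
pos 4: AUG -> V; peptide=V
pos 7: AUU -> Y; peptide=VY
pos 10: AUA -> R; peptide=VYR
pos 13: CGA -> S; peptide=VYRS
pos 16: UAA -> STOP

Answer: VYRS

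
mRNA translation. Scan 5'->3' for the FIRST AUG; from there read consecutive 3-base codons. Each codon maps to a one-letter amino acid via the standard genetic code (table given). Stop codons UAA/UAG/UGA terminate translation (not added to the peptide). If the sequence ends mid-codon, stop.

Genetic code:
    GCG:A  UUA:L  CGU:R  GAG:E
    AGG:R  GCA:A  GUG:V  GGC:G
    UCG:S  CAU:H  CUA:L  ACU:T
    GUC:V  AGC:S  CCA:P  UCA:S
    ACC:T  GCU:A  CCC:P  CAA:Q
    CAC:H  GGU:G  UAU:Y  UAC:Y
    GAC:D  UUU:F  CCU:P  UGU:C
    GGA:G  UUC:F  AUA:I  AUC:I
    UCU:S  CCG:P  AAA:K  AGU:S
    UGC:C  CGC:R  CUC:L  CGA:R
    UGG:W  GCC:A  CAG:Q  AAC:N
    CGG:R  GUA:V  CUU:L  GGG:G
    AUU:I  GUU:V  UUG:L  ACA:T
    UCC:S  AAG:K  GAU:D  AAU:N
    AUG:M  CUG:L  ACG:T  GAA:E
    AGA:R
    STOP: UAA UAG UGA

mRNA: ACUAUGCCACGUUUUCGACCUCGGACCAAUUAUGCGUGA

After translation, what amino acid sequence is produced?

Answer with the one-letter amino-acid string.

start AUG at pos 3
pos 3: AUG -> M; peptide=M
pos 6: CCA -> P; peptide=MP
pos 9: CGU -> R; peptide=MPR
pos 12: UUU -> F; peptide=MPRF
pos 15: CGA -> R; peptide=MPRFR
pos 18: CCU -> P; peptide=MPRFRP
pos 21: CGG -> R; peptide=MPRFRPR
pos 24: ACC -> T; peptide=MPRFRPRT
pos 27: AAU -> N; peptide=MPRFRPRTN
pos 30: UAU -> Y; peptide=MPRFRPRTNY
pos 33: GCG -> A; peptide=MPRFRPRTNYA
pos 36: UGA -> STOP

Answer: MPRFRPRTNYA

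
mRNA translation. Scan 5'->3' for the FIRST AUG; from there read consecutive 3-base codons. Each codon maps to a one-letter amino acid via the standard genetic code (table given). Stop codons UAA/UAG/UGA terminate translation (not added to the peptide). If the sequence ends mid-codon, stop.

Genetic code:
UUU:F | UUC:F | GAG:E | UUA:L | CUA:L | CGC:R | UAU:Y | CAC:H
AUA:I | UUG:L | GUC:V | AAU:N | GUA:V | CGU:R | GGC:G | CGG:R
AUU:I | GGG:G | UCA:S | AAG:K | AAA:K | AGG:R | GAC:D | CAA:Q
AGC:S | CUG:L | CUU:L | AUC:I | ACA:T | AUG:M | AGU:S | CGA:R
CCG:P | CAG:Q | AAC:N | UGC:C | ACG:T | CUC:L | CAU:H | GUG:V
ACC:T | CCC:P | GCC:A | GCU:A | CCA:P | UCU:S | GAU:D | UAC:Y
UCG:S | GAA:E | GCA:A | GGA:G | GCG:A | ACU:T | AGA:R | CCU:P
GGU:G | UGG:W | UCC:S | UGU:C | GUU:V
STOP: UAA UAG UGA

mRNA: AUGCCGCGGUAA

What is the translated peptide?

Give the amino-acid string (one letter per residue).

Answer: MPR

Derivation:
start AUG at pos 0
pos 0: AUG -> M; peptide=M
pos 3: CCG -> P; peptide=MP
pos 6: CGG -> R; peptide=MPR
pos 9: UAA -> STOP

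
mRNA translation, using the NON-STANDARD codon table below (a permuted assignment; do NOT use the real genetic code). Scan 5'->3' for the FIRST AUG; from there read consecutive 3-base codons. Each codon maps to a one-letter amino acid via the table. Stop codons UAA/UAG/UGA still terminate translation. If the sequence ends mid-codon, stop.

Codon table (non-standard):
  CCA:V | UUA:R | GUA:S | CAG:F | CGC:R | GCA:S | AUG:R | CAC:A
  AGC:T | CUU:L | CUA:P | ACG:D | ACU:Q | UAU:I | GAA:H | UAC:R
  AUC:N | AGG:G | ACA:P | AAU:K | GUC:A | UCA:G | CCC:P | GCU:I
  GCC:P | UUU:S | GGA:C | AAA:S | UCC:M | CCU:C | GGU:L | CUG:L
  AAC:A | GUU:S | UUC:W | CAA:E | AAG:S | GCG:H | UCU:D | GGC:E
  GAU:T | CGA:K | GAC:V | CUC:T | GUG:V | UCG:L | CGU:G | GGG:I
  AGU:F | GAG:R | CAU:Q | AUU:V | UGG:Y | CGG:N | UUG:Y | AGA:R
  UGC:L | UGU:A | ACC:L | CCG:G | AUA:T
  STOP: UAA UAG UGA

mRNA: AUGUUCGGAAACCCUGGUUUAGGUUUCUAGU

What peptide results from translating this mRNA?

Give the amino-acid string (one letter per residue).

Answer: RWCACLRLW

Derivation:
start AUG at pos 0
pos 0: AUG -> R; peptide=R
pos 3: UUC -> W; peptide=RW
pos 6: GGA -> C; peptide=RWC
pos 9: AAC -> A; peptide=RWCA
pos 12: CCU -> C; peptide=RWCAC
pos 15: GGU -> L; peptide=RWCACL
pos 18: UUA -> R; peptide=RWCACLR
pos 21: GGU -> L; peptide=RWCACLRL
pos 24: UUC -> W; peptide=RWCACLRLW
pos 27: UAG -> STOP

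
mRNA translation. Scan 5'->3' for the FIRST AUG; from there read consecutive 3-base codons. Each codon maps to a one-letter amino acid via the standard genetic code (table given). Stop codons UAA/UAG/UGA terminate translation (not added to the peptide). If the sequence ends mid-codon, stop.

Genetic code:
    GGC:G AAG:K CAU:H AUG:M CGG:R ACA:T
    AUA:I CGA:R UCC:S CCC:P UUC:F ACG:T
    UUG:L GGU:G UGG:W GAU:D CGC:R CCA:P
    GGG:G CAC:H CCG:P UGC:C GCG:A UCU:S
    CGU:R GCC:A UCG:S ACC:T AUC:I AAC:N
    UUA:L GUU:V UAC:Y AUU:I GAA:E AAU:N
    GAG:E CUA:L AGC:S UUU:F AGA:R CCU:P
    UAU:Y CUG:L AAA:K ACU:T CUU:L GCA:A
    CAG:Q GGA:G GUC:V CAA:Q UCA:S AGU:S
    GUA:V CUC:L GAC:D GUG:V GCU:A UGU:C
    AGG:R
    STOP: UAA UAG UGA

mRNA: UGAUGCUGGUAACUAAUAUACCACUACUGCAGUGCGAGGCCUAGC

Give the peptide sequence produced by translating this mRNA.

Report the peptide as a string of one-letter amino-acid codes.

Answer: MLVTNIPLLQCEA

Derivation:
start AUG at pos 2
pos 2: AUG -> M; peptide=M
pos 5: CUG -> L; peptide=ML
pos 8: GUA -> V; peptide=MLV
pos 11: ACU -> T; peptide=MLVT
pos 14: AAU -> N; peptide=MLVTN
pos 17: AUA -> I; peptide=MLVTNI
pos 20: CCA -> P; peptide=MLVTNIP
pos 23: CUA -> L; peptide=MLVTNIPL
pos 26: CUG -> L; peptide=MLVTNIPLL
pos 29: CAG -> Q; peptide=MLVTNIPLLQ
pos 32: UGC -> C; peptide=MLVTNIPLLQC
pos 35: GAG -> E; peptide=MLVTNIPLLQCE
pos 38: GCC -> A; peptide=MLVTNIPLLQCEA
pos 41: UAG -> STOP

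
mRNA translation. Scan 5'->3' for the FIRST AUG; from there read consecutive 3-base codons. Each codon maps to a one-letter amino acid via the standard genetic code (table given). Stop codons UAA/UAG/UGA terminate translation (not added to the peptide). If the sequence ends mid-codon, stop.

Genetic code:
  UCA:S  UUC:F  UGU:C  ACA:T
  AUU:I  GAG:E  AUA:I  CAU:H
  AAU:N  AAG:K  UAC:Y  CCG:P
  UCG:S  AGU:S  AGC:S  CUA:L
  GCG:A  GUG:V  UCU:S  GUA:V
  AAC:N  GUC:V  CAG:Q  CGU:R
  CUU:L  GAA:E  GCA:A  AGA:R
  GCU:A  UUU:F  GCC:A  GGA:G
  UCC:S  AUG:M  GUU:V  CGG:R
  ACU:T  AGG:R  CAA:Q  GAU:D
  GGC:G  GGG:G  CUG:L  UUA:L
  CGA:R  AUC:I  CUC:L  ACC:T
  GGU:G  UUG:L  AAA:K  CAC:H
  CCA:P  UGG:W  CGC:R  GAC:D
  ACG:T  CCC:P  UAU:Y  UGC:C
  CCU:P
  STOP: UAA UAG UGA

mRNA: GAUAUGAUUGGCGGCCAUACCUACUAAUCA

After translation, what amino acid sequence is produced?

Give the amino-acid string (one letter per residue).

Answer: MIGGHTY

Derivation:
start AUG at pos 3
pos 3: AUG -> M; peptide=M
pos 6: AUU -> I; peptide=MI
pos 9: GGC -> G; peptide=MIG
pos 12: GGC -> G; peptide=MIGG
pos 15: CAU -> H; peptide=MIGGH
pos 18: ACC -> T; peptide=MIGGHT
pos 21: UAC -> Y; peptide=MIGGHTY
pos 24: UAA -> STOP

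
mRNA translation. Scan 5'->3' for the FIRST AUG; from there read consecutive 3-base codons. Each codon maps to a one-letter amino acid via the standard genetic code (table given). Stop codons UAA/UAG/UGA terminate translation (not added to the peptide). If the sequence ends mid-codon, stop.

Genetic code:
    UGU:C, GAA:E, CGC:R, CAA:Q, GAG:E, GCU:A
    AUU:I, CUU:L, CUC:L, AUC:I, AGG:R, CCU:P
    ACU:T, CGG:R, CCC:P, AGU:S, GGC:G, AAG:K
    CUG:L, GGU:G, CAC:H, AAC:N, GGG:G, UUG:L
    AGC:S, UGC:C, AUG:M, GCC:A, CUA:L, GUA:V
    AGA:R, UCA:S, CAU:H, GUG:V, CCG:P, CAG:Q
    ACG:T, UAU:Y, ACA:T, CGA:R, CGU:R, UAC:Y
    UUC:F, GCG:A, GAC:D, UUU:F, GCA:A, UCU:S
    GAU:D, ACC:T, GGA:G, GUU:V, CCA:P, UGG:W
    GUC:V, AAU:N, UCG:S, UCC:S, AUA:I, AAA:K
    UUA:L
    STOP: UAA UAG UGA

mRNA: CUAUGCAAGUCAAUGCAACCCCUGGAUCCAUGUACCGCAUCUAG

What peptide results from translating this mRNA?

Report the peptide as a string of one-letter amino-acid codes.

Answer: MQVNATPGSMYRI

Derivation:
start AUG at pos 2
pos 2: AUG -> M; peptide=M
pos 5: CAA -> Q; peptide=MQ
pos 8: GUC -> V; peptide=MQV
pos 11: AAU -> N; peptide=MQVN
pos 14: GCA -> A; peptide=MQVNA
pos 17: ACC -> T; peptide=MQVNAT
pos 20: CCU -> P; peptide=MQVNATP
pos 23: GGA -> G; peptide=MQVNATPG
pos 26: UCC -> S; peptide=MQVNATPGS
pos 29: AUG -> M; peptide=MQVNATPGSM
pos 32: UAC -> Y; peptide=MQVNATPGSMY
pos 35: CGC -> R; peptide=MQVNATPGSMYR
pos 38: AUC -> I; peptide=MQVNATPGSMYRI
pos 41: UAG -> STOP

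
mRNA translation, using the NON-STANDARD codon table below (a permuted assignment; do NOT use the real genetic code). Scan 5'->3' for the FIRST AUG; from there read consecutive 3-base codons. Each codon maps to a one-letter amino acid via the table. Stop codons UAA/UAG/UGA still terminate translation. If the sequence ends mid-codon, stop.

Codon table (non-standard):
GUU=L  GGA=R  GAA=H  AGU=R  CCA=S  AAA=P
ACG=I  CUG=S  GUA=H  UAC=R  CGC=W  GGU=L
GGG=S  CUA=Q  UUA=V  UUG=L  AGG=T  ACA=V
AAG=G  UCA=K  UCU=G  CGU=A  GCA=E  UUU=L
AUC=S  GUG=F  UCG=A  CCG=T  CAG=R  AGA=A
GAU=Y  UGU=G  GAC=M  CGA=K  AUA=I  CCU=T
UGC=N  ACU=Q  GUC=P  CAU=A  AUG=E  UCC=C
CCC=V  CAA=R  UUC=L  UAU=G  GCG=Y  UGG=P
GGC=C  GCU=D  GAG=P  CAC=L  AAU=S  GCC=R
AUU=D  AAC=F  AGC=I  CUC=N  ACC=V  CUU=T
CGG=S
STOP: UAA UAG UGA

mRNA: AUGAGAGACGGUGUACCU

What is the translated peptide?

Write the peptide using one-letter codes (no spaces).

start AUG at pos 0
pos 0: AUG -> E; peptide=E
pos 3: AGA -> A; peptide=EA
pos 6: GAC -> M; peptide=EAM
pos 9: GGU -> L; peptide=EAML
pos 12: GUA -> H; peptide=EAMLH
pos 15: CCU -> T; peptide=EAMLHT
pos 18: only 0 nt remain (<3), stop (end of mRNA)

Answer: EAMLHT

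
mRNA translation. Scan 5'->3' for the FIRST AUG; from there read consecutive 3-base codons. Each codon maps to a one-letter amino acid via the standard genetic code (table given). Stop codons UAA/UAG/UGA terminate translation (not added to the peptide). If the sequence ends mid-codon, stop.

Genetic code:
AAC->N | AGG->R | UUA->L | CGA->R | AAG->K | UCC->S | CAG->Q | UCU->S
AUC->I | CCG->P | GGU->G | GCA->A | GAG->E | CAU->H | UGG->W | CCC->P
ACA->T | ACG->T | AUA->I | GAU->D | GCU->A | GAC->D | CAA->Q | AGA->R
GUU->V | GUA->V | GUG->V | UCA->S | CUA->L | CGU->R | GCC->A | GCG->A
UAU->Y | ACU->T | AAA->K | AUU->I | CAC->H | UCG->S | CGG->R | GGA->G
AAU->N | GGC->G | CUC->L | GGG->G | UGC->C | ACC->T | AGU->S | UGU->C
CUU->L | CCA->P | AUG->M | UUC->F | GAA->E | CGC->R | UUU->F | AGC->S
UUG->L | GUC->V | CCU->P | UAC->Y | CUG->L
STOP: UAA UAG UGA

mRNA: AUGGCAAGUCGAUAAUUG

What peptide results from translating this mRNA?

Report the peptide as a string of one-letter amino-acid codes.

Answer: MASR

Derivation:
start AUG at pos 0
pos 0: AUG -> M; peptide=M
pos 3: GCA -> A; peptide=MA
pos 6: AGU -> S; peptide=MAS
pos 9: CGA -> R; peptide=MASR
pos 12: UAA -> STOP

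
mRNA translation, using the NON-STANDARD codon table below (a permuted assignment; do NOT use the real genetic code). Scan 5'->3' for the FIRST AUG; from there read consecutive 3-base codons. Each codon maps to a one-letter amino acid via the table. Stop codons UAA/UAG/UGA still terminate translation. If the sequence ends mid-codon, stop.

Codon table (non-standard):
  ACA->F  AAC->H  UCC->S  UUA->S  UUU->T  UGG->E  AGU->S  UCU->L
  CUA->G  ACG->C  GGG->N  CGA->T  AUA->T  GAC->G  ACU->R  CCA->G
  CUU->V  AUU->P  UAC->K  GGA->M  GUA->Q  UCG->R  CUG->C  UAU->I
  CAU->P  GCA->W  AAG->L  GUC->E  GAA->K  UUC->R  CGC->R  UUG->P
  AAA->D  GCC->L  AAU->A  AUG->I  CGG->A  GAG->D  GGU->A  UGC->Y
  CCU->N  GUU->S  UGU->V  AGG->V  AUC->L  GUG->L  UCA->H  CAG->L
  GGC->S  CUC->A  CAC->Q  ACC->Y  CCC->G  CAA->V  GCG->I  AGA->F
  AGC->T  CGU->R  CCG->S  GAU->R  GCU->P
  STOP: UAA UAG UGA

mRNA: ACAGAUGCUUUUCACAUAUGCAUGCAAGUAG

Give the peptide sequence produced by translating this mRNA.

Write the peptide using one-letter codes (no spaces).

Answer: IVRFIWYL

Derivation:
start AUG at pos 4
pos 4: AUG -> I; peptide=I
pos 7: CUU -> V; peptide=IV
pos 10: UUC -> R; peptide=IVR
pos 13: ACA -> F; peptide=IVRF
pos 16: UAU -> I; peptide=IVRFI
pos 19: GCA -> W; peptide=IVRFIW
pos 22: UGC -> Y; peptide=IVRFIWY
pos 25: AAG -> L; peptide=IVRFIWYL
pos 28: UAG -> STOP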